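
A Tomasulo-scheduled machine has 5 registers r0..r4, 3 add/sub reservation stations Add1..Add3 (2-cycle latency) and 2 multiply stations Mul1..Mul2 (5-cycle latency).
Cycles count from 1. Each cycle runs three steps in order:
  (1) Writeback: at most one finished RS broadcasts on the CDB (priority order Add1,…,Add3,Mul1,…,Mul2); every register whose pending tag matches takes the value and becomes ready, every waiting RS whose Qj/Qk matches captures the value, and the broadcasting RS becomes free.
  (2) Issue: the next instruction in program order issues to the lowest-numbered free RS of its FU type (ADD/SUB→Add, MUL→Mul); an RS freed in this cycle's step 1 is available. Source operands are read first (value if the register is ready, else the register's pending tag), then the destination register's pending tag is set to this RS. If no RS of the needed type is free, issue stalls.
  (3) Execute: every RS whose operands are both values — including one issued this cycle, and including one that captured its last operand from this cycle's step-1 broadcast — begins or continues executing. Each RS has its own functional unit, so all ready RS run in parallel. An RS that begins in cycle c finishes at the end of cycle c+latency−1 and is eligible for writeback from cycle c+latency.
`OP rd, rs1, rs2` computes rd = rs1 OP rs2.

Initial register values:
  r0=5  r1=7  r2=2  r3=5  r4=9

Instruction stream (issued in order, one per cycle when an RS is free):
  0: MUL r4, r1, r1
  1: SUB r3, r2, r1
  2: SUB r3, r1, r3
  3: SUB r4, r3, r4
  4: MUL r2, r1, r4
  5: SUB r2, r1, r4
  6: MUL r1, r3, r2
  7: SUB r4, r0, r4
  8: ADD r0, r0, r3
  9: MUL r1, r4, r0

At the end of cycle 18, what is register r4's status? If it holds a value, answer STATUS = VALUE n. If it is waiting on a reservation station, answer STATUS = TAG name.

cycle 1: issue MUL r4<-Mul1 // r0:5,r1:7,r2:2,r3:5,r4:Mul1
cycle 2: issue SUB r3<-Add1 // r0:5,r1:7,r2:2,r3:Add1,r4:Mul1
cycle 3: issue SUB r3<-Add2 // r0:5,r1:7,r2:2,r3:Add2,r4:Mul1
cycle 4: CDB Add1=-5; issue SUB r4<-Add1 // r0:5,r1:7,r2:2,r3:Add2,r4:Add1
cycle 5: issue MUL r2<-Mul2 // r0:5,r1:7,r2:Mul2,r3:Add2,r4:Add1
cycle 6: CDB Add2=12; issue SUB r2<-Add2 // r0:5,r1:7,r2:Add2,r3:12,r4:Add1
cycle 7: CDB Mul1=49; issue MUL r1<-Mul1 // r0:5,r1:Mul1,r2:Add2,r3:12,r4:Add1
cycle 8: issue SUB r4<-Add3 // r0:5,r1:Mul1,r2:Add2,r3:12,r4:Add3
cycle 9: CDB Add1=-37; issue ADD r0<-Add1 // r0:Add1,r1:Mul1,r2:Add2,r3:12,r4:Add3
cycle 10: stall // r0:Add1,r1:Mul1,r2:Add2,r3:12,r4:Add3
cycle 11: CDB Add1=17; stall // r0:17,r1:Mul1,r2:Add2,r3:12,r4:Add3
cycle 12: CDB Add2=44; stall // r0:17,r1:Mul1,r2:44,r3:12,r4:Add3
cycle 13: CDB Add3=42; stall // r0:17,r1:Mul1,r2:44,r3:12,r4:42
cycle 14: CDB Mul2=-259; issue MUL r1<-Mul2 // r0:17,r1:Mul2,r2:44,r3:12,r4:42
cycle 15: - // r0:17,r1:Mul2,r2:44,r3:12,r4:42
cycle 16: - // r0:17,r1:Mul2,r2:44,r3:12,r4:42
cycle 17: CDB Mul1=528 // r0:17,r1:Mul2,r2:44,r3:12,r4:42
cycle 18: - // r0:17,r1:Mul2,r2:44,r3:12,r4:42

STATUS = VALUE 42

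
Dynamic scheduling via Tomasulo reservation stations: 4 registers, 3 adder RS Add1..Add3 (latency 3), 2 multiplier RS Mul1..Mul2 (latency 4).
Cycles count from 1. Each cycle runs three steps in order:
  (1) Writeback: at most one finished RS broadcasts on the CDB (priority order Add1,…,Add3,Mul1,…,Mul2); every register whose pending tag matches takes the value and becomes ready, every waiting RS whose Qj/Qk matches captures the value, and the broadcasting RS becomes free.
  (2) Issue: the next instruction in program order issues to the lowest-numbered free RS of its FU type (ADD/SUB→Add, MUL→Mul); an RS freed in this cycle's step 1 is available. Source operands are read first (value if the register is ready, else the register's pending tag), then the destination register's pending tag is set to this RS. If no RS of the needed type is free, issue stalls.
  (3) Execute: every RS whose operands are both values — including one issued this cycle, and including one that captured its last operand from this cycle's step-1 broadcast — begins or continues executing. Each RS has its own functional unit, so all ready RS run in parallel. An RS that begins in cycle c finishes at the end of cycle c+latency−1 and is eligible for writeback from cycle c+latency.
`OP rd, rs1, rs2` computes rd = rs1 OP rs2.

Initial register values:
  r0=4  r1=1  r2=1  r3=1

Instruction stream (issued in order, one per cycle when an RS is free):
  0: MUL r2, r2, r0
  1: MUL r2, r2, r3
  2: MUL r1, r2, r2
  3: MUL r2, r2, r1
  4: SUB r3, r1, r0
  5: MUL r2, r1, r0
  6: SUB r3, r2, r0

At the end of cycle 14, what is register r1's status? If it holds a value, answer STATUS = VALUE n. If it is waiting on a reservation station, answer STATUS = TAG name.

cycle 1: issue MUL r2<-Mul1 // r0:4,r1:1,r2:Mul1,r3:1
cycle 2: issue MUL r2<-Mul2 // r0:4,r1:1,r2:Mul2,r3:1
cycle 3: stall // r0:4,r1:1,r2:Mul2,r3:1
cycle 4: stall // r0:4,r1:1,r2:Mul2,r3:1
cycle 5: CDB Mul1=4; issue MUL r1<-Mul1 // r0:4,r1:Mul1,r2:Mul2,r3:1
cycle 6: stall // r0:4,r1:Mul1,r2:Mul2,r3:1
cycle 7: stall // r0:4,r1:Mul1,r2:Mul2,r3:1
cycle 8: stall // r0:4,r1:Mul1,r2:Mul2,r3:1
cycle 9: CDB Mul2=4; issue MUL r2<-Mul2 // r0:4,r1:Mul1,r2:Mul2,r3:1
cycle 10: issue SUB r3<-Add1 // r0:4,r1:Mul1,r2:Mul2,r3:Add1
cycle 11: stall // r0:4,r1:Mul1,r2:Mul2,r3:Add1
cycle 12: stall // r0:4,r1:Mul1,r2:Mul2,r3:Add1
cycle 13: CDB Mul1=16; issue MUL r2<-Mul1 // r0:4,r1:16,r2:Mul1,r3:Add1
cycle 14: issue SUB r3<-Add2 // r0:4,r1:16,r2:Mul1,r3:Add2

STATUS = VALUE 16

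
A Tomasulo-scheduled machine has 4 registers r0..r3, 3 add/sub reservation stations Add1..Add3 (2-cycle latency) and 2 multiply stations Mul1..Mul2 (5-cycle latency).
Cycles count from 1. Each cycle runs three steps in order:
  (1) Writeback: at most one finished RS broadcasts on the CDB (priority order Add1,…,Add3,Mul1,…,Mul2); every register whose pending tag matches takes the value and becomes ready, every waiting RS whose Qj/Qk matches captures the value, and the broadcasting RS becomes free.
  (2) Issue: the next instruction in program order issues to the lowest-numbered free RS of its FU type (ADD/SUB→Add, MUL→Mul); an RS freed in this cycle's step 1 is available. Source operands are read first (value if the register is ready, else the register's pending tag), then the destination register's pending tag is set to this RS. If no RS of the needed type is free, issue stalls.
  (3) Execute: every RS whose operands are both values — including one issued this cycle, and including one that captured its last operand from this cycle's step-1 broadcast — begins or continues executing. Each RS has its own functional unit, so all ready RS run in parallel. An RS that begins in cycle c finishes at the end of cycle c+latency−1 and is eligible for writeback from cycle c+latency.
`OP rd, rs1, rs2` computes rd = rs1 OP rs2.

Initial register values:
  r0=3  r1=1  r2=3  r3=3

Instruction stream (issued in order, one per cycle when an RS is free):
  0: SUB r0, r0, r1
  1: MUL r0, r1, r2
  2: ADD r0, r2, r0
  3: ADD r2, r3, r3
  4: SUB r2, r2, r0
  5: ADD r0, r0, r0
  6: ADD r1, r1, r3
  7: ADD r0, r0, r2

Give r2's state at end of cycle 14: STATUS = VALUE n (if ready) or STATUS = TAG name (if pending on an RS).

STATUS = VALUE 0

c1: issue SUB r0<-Add1 | r0:Add1,r1:1,r2:3,r3:3
c2: issue MUL r0<-Mul1 | r0:Mul1,r1:1,r2:3,r3:3
c3: CDB Add1=2; issue ADD r0<-Add1 | r0:Add1,r1:1,r2:3,r3:3
c4: issue ADD r2<-Add2 | r0:Add1,r1:1,r2:Add2,r3:3
c5: issue SUB r2<-Add3 | r0:Add1,r1:1,r2:Add3,r3:3
c6: CDB Add2=6; issue ADD r0<-Add2 | r0:Add2,r1:1,r2:Add3,r3:3
c7: CDB Mul1=3; stall | r0:Add2,r1:1,r2:Add3,r3:3
c8: stall | r0:Add2,r1:1,r2:Add3,r3:3
c9: CDB Add1=6; issue ADD r1<-Add1 | r0:Add2,r1:Add1,r2:Add3,r3:3
c10: stall | r0:Add2,r1:Add1,r2:Add3,r3:3
c11: CDB Add1=4; issue ADD r0<-Add1 | r0:Add1,r1:4,r2:Add3,r3:3
c12: CDB Add2=12 | r0:Add1,r1:4,r2:Add3,r3:3
c13: CDB Add3=0 | r0:Add1,r1:4,r2:0,r3:3
c14: - | r0:Add1,r1:4,r2:0,r3:3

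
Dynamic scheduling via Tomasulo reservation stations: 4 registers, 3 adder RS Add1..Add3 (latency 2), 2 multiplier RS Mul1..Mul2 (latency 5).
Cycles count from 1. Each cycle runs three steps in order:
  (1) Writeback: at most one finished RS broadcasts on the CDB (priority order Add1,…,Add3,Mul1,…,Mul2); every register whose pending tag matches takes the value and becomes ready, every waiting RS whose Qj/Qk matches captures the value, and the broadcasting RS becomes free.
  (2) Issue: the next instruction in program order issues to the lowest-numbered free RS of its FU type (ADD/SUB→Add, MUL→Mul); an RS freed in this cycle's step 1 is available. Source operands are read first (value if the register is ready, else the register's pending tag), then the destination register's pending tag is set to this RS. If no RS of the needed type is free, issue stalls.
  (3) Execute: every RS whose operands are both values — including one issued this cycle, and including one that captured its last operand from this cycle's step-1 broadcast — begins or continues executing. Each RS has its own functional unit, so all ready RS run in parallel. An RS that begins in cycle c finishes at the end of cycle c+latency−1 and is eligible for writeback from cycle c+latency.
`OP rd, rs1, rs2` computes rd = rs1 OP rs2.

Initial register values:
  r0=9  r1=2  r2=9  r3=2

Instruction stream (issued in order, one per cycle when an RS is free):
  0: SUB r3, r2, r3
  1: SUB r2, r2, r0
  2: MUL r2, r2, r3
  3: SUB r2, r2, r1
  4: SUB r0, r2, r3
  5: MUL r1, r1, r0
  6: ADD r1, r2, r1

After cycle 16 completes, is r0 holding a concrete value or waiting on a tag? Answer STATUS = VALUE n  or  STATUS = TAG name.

  c1: issue SUB r3<-Add1  regs: r0:9,r1:2,r2:9,r3:Add1
  c2: issue SUB r2<-Add2  regs: r0:9,r1:2,r2:Add2,r3:Add1
  c3: CDB Add1=7; issue MUL r2<-Mul1  regs: r0:9,r1:2,r2:Mul1,r3:7
  c4: CDB Add2=0; issue SUB r2<-Add1  regs: r0:9,r1:2,r2:Add1,r3:7
  c5: issue SUB r0<-Add2  regs: r0:Add2,r1:2,r2:Add1,r3:7
  c6: issue MUL r1<-Mul2  regs: r0:Add2,r1:Mul2,r2:Add1,r3:7
  c7: issue ADD r1<-Add3  regs: r0:Add2,r1:Add3,r2:Add1,r3:7
  c8: -  regs: r0:Add2,r1:Add3,r2:Add1,r3:7
  c9: CDB Mul1=0  regs: r0:Add2,r1:Add3,r2:Add1,r3:7
  c10: -  regs: r0:Add2,r1:Add3,r2:Add1,r3:7
  c11: CDB Add1=-2  regs: r0:Add2,r1:Add3,r2:-2,r3:7
  c12: -  regs: r0:Add2,r1:Add3,r2:-2,r3:7
  c13: CDB Add2=-9  regs: r0:-9,r1:Add3,r2:-2,r3:7
  c14: -  regs: r0:-9,r1:Add3,r2:-2,r3:7
  c15: -  regs: r0:-9,r1:Add3,r2:-2,r3:7
  c16: -  regs: r0:-9,r1:Add3,r2:-2,r3:7

STATUS = VALUE -9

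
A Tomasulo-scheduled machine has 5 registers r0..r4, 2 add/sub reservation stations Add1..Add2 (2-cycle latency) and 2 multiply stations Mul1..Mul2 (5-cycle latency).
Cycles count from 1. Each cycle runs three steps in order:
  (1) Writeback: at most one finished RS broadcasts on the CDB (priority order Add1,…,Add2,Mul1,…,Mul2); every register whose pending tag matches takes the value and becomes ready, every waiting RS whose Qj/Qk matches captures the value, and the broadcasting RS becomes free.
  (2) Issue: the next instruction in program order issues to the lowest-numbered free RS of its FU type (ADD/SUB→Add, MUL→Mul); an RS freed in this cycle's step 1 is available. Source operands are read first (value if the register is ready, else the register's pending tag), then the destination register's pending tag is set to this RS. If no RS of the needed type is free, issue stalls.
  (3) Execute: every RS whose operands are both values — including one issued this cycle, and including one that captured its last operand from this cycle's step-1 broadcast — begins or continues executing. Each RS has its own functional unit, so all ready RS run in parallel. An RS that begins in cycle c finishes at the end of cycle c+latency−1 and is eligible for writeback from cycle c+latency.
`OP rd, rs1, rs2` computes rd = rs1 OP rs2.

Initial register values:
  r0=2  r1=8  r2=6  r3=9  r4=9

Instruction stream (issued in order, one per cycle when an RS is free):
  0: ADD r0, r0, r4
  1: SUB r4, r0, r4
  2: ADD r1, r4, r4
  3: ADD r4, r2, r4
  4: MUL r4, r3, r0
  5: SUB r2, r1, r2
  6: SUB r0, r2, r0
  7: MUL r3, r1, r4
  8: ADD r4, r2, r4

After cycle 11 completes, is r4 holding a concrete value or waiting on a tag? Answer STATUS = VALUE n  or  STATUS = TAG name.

c1: issue ADD r0<-Add1 | r0:Add1,r1:8,r2:6,r3:9,r4:9
c2: issue SUB r4<-Add2 | r0:Add1,r1:8,r2:6,r3:9,r4:Add2
c3: CDB Add1=11; issue ADD r1<-Add1 | r0:11,r1:Add1,r2:6,r3:9,r4:Add2
c4: stall | r0:11,r1:Add1,r2:6,r3:9,r4:Add2
c5: CDB Add2=2; issue ADD r4<-Add2 | r0:11,r1:Add1,r2:6,r3:9,r4:Add2
c6: issue MUL r4<-Mul1 | r0:11,r1:Add1,r2:6,r3:9,r4:Mul1
c7: CDB Add1=4; issue SUB r2<-Add1 | r0:11,r1:4,r2:Add1,r3:9,r4:Mul1
c8: CDB Add2=8; issue SUB r0<-Add2 | r0:Add2,r1:4,r2:Add1,r3:9,r4:Mul1
c9: CDB Add1=-2; issue MUL r3<-Mul2 | r0:Add2,r1:4,r2:-2,r3:Mul2,r4:Mul1
c10: issue ADD r4<-Add1 | r0:Add2,r1:4,r2:-2,r3:Mul2,r4:Add1
c11: CDB Add2=-13 | r0:-13,r1:4,r2:-2,r3:Mul2,r4:Add1

STATUS = TAG Add1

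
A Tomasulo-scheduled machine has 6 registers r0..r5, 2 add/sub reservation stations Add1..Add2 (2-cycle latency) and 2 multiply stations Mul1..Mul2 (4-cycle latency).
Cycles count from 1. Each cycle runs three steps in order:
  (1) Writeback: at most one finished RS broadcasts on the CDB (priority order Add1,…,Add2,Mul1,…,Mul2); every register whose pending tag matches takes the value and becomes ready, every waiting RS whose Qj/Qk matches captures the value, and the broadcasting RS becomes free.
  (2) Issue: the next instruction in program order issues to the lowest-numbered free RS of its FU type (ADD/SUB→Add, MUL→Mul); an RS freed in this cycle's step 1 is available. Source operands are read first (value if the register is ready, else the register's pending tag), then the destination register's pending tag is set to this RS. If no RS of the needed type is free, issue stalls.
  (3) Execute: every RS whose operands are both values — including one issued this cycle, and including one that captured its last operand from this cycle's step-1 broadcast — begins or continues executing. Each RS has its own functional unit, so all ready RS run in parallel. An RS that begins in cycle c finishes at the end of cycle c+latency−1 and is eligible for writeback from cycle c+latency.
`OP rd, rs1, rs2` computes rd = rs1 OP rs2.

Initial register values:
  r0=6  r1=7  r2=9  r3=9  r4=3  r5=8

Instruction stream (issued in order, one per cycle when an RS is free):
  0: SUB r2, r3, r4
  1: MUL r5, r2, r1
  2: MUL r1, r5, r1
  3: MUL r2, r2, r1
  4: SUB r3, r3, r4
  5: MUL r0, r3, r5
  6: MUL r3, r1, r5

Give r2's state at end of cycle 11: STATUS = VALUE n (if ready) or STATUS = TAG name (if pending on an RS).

STATUS = TAG Mul1

cycle 1: issue SUB r2<-Add1 // r0:6,r1:7,r2:Add1,r3:9,r4:3,r5:8
cycle 2: issue MUL r5<-Mul1 // r0:6,r1:7,r2:Add1,r3:9,r4:3,r5:Mul1
cycle 3: CDB Add1=6; issue MUL r1<-Mul2 // r0:6,r1:Mul2,r2:6,r3:9,r4:3,r5:Mul1
cycle 4: stall // r0:6,r1:Mul2,r2:6,r3:9,r4:3,r5:Mul1
cycle 5: stall // r0:6,r1:Mul2,r2:6,r3:9,r4:3,r5:Mul1
cycle 6: stall // r0:6,r1:Mul2,r2:6,r3:9,r4:3,r5:Mul1
cycle 7: CDB Mul1=42; issue MUL r2<-Mul1 // r0:6,r1:Mul2,r2:Mul1,r3:9,r4:3,r5:42
cycle 8: issue SUB r3<-Add1 // r0:6,r1:Mul2,r2:Mul1,r3:Add1,r4:3,r5:42
cycle 9: stall // r0:6,r1:Mul2,r2:Mul1,r3:Add1,r4:3,r5:42
cycle 10: CDB Add1=6; stall // r0:6,r1:Mul2,r2:Mul1,r3:6,r4:3,r5:42
cycle 11: CDB Mul2=294; issue MUL r0<-Mul2 // r0:Mul2,r1:294,r2:Mul1,r3:6,r4:3,r5:42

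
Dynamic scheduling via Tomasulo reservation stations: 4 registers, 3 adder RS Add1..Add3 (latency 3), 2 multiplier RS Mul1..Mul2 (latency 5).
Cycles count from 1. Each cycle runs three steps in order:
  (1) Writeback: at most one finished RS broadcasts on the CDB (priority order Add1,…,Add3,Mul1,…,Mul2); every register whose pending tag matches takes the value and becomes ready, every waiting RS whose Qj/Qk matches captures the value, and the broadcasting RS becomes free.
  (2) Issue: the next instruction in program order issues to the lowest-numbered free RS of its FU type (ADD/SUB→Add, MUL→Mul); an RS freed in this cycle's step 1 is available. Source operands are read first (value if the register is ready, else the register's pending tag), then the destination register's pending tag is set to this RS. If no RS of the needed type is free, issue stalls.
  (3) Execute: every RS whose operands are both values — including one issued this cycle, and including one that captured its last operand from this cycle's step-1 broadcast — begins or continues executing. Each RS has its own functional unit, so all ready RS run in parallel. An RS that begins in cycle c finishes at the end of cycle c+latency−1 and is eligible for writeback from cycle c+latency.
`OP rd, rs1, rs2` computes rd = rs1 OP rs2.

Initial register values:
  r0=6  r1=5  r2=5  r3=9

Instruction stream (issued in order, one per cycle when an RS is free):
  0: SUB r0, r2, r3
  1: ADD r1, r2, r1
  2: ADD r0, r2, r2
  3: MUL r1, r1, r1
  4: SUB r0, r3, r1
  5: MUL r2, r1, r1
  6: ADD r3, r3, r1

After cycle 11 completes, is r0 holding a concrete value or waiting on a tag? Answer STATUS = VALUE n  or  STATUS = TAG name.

c1: issue SUB r0<-Add1 | r0:Add1,r1:5,r2:5,r3:9
c2: issue ADD r1<-Add2 | r0:Add1,r1:Add2,r2:5,r3:9
c3: issue ADD r0<-Add3 | r0:Add3,r1:Add2,r2:5,r3:9
c4: CDB Add1=-4; issue MUL r1<-Mul1 | r0:Add3,r1:Mul1,r2:5,r3:9
c5: CDB Add2=10; issue SUB r0<-Add1 | r0:Add1,r1:Mul1,r2:5,r3:9
c6: CDB Add3=10; issue MUL r2<-Mul2 | r0:Add1,r1:Mul1,r2:Mul2,r3:9
c7: issue ADD r3<-Add2 | r0:Add1,r1:Mul1,r2:Mul2,r3:Add2
c8: - | r0:Add1,r1:Mul1,r2:Mul2,r3:Add2
c9: - | r0:Add1,r1:Mul1,r2:Mul2,r3:Add2
c10: CDB Mul1=100 | r0:Add1,r1:100,r2:Mul2,r3:Add2
c11: - | r0:Add1,r1:100,r2:Mul2,r3:Add2

STATUS = TAG Add1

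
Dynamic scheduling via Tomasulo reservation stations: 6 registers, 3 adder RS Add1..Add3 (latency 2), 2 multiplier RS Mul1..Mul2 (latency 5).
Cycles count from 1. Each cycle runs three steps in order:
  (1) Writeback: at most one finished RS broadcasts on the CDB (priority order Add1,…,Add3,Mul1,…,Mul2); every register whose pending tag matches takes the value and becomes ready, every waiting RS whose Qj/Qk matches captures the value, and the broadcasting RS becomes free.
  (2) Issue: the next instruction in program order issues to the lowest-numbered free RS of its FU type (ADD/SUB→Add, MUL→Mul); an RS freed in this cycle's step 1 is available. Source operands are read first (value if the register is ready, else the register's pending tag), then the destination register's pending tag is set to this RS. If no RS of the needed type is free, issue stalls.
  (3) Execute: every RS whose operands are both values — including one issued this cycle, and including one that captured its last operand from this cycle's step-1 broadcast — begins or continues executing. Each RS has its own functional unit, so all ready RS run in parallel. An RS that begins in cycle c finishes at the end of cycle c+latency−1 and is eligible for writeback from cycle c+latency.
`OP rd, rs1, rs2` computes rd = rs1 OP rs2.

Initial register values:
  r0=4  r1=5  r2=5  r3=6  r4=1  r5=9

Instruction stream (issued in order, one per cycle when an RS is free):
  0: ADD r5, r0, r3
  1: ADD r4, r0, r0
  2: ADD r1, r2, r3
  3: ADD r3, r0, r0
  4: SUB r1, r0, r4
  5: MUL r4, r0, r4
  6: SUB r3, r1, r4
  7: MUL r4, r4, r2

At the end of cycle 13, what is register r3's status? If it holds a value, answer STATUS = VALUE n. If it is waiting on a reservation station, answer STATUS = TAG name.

cycle 1: issue ADD r5<-Add1 // r0:4,r1:5,r2:5,r3:6,r4:1,r5:Add1
cycle 2: issue ADD r4<-Add2 // r0:4,r1:5,r2:5,r3:6,r4:Add2,r5:Add1
cycle 3: CDB Add1=10; issue ADD r1<-Add1 // r0:4,r1:Add1,r2:5,r3:6,r4:Add2,r5:10
cycle 4: CDB Add2=8; issue ADD r3<-Add2 // r0:4,r1:Add1,r2:5,r3:Add2,r4:8,r5:10
cycle 5: CDB Add1=11; issue SUB r1<-Add1 // r0:4,r1:Add1,r2:5,r3:Add2,r4:8,r5:10
cycle 6: CDB Add2=8; issue MUL r4<-Mul1 // r0:4,r1:Add1,r2:5,r3:8,r4:Mul1,r5:10
cycle 7: CDB Add1=-4; issue SUB r3<-Add1 // r0:4,r1:-4,r2:5,r3:Add1,r4:Mul1,r5:10
cycle 8: issue MUL r4<-Mul2 // r0:4,r1:-4,r2:5,r3:Add1,r4:Mul2,r5:10
cycle 9: - // r0:4,r1:-4,r2:5,r3:Add1,r4:Mul2,r5:10
cycle 10: - // r0:4,r1:-4,r2:5,r3:Add1,r4:Mul2,r5:10
cycle 11: CDB Mul1=32 // r0:4,r1:-4,r2:5,r3:Add1,r4:Mul2,r5:10
cycle 12: - // r0:4,r1:-4,r2:5,r3:Add1,r4:Mul2,r5:10
cycle 13: CDB Add1=-36 // r0:4,r1:-4,r2:5,r3:-36,r4:Mul2,r5:10

STATUS = VALUE -36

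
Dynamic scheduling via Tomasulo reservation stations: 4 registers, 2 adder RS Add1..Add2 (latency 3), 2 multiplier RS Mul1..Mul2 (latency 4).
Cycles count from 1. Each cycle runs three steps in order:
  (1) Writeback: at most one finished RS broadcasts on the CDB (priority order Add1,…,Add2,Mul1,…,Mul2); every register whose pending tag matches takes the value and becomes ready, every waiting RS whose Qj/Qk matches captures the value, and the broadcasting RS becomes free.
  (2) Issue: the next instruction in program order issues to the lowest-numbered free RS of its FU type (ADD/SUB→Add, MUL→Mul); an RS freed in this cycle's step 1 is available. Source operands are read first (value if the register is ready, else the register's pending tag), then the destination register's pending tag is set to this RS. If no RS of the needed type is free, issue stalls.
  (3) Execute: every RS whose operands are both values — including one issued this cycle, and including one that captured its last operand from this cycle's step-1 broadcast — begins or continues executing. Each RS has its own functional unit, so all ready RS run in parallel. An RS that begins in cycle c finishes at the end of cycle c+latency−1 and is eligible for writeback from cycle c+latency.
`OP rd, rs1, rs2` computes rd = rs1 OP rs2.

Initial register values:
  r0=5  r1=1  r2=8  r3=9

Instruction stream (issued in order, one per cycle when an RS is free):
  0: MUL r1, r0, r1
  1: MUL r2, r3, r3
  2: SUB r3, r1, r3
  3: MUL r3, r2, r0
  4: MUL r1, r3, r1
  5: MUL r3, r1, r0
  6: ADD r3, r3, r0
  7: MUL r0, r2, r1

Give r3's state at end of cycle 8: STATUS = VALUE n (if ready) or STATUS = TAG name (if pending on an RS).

STATUS = TAG Mul1

cycle 1: issue MUL r1<-Mul1 // r0:5,r1:Mul1,r2:8,r3:9
cycle 2: issue MUL r2<-Mul2 // r0:5,r1:Mul1,r2:Mul2,r3:9
cycle 3: issue SUB r3<-Add1 // r0:5,r1:Mul1,r2:Mul2,r3:Add1
cycle 4: stall // r0:5,r1:Mul1,r2:Mul2,r3:Add1
cycle 5: CDB Mul1=5; issue MUL r3<-Mul1 // r0:5,r1:5,r2:Mul2,r3:Mul1
cycle 6: CDB Mul2=81; issue MUL r1<-Mul2 // r0:5,r1:Mul2,r2:81,r3:Mul1
cycle 7: stall // r0:5,r1:Mul2,r2:81,r3:Mul1
cycle 8: CDB Add1=-4; stall // r0:5,r1:Mul2,r2:81,r3:Mul1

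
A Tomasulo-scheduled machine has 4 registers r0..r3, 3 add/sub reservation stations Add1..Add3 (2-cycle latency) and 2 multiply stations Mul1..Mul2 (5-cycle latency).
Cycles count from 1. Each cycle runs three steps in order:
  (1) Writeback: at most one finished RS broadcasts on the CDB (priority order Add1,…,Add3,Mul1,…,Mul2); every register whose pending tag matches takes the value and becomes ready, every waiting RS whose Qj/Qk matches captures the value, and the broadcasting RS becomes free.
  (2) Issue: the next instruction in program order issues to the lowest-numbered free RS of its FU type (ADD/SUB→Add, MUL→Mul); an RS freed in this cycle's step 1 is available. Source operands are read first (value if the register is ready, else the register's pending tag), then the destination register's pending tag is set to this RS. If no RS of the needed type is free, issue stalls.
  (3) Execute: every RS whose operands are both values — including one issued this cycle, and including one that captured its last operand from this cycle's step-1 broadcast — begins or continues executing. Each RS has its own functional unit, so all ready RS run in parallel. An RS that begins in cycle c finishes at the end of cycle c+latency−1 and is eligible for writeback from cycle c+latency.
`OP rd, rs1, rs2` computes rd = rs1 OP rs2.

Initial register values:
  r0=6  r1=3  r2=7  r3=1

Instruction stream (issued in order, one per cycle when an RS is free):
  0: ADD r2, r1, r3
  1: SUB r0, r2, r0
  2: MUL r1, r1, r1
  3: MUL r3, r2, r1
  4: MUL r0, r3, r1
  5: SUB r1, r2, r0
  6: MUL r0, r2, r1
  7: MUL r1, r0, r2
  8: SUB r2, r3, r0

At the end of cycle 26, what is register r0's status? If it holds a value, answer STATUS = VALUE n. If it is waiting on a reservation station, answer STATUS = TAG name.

STATUS = VALUE -1280

c1: issue ADD r2<-Add1 | r0:6,r1:3,r2:Add1,r3:1
c2: issue SUB r0<-Add2 | r0:Add2,r1:3,r2:Add1,r3:1
c3: CDB Add1=4; issue MUL r1<-Mul1 | r0:Add2,r1:Mul1,r2:4,r3:1
c4: issue MUL r3<-Mul2 | r0:Add2,r1:Mul1,r2:4,r3:Mul2
c5: CDB Add2=-2; stall | r0:-2,r1:Mul1,r2:4,r3:Mul2
c6: stall | r0:-2,r1:Mul1,r2:4,r3:Mul2
c7: stall | r0:-2,r1:Mul1,r2:4,r3:Mul2
c8: CDB Mul1=9; issue MUL r0<-Mul1 | r0:Mul1,r1:9,r2:4,r3:Mul2
c9: issue SUB r1<-Add1 | r0:Mul1,r1:Add1,r2:4,r3:Mul2
c10: stall | r0:Mul1,r1:Add1,r2:4,r3:Mul2
c11: stall | r0:Mul1,r1:Add1,r2:4,r3:Mul2
c12: stall | r0:Mul1,r1:Add1,r2:4,r3:Mul2
c13: CDB Mul2=36; issue MUL r0<-Mul2 | r0:Mul2,r1:Add1,r2:4,r3:36
c14: stall | r0:Mul2,r1:Add1,r2:4,r3:36
c15: stall | r0:Mul2,r1:Add1,r2:4,r3:36
c16: stall | r0:Mul2,r1:Add1,r2:4,r3:36
c17: stall | r0:Mul2,r1:Add1,r2:4,r3:36
c18: CDB Mul1=324; issue MUL r1<-Mul1 | r0:Mul2,r1:Mul1,r2:4,r3:36
c19: issue SUB r2<-Add2 | r0:Mul2,r1:Mul1,r2:Add2,r3:36
c20: CDB Add1=-320 | r0:Mul2,r1:Mul1,r2:Add2,r3:36
c21: - | r0:Mul2,r1:Mul1,r2:Add2,r3:36
c22: - | r0:Mul2,r1:Mul1,r2:Add2,r3:36
c23: - | r0:Mul2,r1:Mul1,r2:Add2,r3:36
c24: - | r0:Mul2,r1:Mul1,r2:Add2,r3:36
c25: CDB Mul2=-1280 | r0:-1280,r1:Mul1,r2:Add2,r3:36
c26: - | r0:-1280,r1:Mul1,r2:Add2,r3:36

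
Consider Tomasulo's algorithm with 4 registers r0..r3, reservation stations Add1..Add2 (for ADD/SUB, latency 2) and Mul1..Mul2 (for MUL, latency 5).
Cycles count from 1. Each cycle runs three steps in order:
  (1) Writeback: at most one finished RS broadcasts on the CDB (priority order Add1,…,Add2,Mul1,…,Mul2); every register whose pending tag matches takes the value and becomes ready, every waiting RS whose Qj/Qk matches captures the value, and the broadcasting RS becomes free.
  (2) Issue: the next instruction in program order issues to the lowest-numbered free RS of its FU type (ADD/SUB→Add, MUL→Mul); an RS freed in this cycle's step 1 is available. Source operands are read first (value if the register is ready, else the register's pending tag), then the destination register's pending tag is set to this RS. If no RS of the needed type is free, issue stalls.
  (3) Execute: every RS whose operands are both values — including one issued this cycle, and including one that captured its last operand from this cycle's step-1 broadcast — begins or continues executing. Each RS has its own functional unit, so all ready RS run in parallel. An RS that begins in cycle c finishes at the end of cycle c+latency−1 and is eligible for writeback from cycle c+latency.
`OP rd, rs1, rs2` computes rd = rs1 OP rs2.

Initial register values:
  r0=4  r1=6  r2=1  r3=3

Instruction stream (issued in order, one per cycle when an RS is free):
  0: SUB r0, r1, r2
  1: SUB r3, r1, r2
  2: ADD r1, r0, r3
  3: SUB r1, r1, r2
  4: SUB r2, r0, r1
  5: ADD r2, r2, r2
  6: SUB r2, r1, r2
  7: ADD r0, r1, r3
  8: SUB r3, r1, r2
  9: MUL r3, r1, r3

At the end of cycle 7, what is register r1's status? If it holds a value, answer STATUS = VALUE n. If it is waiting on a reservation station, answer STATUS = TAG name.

cycle 1: issue SUB r0<-Add1 // r0:Add1,r1:6,r2:1,r3:3
cycle 2: issue SUB r3<-Add2 // r0:Add1,r1:6,r2:1,r3:Add2
cycle 3: CDB Add1=5; issue ADD r1<-Add1 // r0:5,r1:Add1,r2:1,r3:Add2
cycle 4: CDB Add2=5; issue SUB r1<-Add2 // r0:5,r1:Add2,r2:1,r3:5
cycle 5: stall // r0:5,r1:Add2,r2:1,r3:5
cycle 6: CDB Add1=10; issue SUB r2<-Add1 // r0:5,r1:Add2,r2:Add1,r3:5
cycle 7: stall // r0:5,r1:Add2,r2:Add1,r3:5

STATUS = TAG Add2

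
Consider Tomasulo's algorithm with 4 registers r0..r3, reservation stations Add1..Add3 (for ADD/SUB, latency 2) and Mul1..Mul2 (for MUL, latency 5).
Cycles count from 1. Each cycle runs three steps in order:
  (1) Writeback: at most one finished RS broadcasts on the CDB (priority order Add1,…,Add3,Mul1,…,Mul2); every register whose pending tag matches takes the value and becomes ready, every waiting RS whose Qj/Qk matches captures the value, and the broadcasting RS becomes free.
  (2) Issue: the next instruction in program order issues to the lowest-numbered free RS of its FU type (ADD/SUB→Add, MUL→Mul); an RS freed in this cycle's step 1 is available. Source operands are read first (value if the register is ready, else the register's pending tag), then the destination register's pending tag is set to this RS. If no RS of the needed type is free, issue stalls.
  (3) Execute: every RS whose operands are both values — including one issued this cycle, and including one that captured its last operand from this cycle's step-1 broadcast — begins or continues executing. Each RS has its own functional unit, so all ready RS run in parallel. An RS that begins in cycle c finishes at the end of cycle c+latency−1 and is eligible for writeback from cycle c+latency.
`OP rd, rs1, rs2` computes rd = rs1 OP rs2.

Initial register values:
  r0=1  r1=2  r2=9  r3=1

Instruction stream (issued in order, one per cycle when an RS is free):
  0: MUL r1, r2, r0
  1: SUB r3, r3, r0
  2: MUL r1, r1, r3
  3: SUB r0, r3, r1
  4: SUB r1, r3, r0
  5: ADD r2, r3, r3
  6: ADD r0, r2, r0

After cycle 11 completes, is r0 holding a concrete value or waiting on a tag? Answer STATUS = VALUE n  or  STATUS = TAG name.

STATUS = TAG Add3

cycle 1: issue MUL r1<-Mul1 // r0:1,r1:Mul1,r2:9,r3:1
cycle 2: issue SUB r3<-Add1 // r0:1,r1:Mul1,r2:9,r3:Add1
cycle 3: issue MUL r1<-Mul2 // r0:1,r1:Mul2,r2:9,r3:Add1
cycle 4: CDB Add1=0; issue SUB r0<-Add1 // r0:Add1,r1:Mul2,r2:9,r3:0
cycle 5: issue SUB r1<-Add2 // r0:Add1,r1:Add2,r2:9,r3:0
cycle 6: CDB Mul1=9; issue ADD r2<-Add3 // r0:Add1,r1:Add2,r2:Add3,r3:0
cycle 7: stall // r0:Add1,r1:Add2,r2:Add3,r3:0
cycle 8: CDB Add3=0; issue ADD r0<-Add3 // r0:Add3,r1:Add2,r2:0,r3:0
cycle 9: - // r0:Add3,r1:Add2,r2:0,r3:0
cycle 10: - // r0:Add3,r1:Add2,r2:0,r3:0
cycle 11: CDB Mul2=0 // r0:Add3,r1:Add2,r2:0,r3:0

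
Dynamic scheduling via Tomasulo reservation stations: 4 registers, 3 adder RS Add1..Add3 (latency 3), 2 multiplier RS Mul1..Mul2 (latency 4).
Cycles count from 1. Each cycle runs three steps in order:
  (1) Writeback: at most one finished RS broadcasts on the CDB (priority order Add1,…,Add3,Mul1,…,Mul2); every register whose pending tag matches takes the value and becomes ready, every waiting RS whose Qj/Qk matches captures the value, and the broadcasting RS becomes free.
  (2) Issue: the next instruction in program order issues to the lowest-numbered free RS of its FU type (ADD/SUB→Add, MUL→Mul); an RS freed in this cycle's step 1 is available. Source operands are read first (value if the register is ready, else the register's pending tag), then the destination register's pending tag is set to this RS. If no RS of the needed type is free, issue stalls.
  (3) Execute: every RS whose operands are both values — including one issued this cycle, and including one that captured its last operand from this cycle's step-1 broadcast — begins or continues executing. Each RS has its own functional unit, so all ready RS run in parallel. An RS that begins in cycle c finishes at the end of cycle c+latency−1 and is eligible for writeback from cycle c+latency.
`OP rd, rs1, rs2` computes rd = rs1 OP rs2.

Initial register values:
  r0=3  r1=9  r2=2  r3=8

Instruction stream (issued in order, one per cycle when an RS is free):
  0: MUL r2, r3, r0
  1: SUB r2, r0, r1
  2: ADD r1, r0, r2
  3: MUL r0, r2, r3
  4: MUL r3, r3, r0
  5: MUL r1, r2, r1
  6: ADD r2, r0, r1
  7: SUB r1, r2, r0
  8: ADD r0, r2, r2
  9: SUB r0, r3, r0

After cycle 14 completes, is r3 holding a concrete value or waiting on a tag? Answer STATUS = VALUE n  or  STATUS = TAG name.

STATUS = VALUE -384

cycle 1: issue MUL r2<-Mul1 // r0:3,r1:9,r2:Mul1,r3:8
cycle 2: issue SUB r2<-Add1 // r0:3,r1:9,r2:Add1,r3:8
cycle 3: issue ADD r1<-Add2 // r0:3,r1:Add2,r2:Add1,r3:8
cycle 4: issue MUL r0<-Mul2 // r0:Mul2,r1:Add2,r2:Add1,r3:8
cycle 5: CDB Add1=-6; stall // r0:Mul2,r1:Add2,r2:-6,r3:8
cycle 6: CDB Mul1=24; issue MUL r3<-Mul1 // r0:Mul2,r1:Add2,r2:-6,r3:Mul1
cycle 7: stall // r0:Mul2,r1:Add2,r2:-6,r3:Mul1
cycle 8: CDB Add2=-3; stall // r0:Mul2,r1:-3,r2:-6,r3:Mul1
cycle 9: CDB Mul2=-48; issue MUL r1<-Mul2 // r0:-48,r1:Mul2,r2:-6,r3:Mul1
cycle 10: issue ADD r2<-Add1 // r0:-48,r1:Mul2,r2:Add1,r3:Mul1
cycle 11: issue SUB r1<-Add2 // r0:-48,r1:Add2,r2:Add1,r3:Mul1
cycle 12: issue ADD r0<-Add3 // r0:Add3,r1:Add2,r2:Add1,r3:Mul1
cycle 13: CDB Mul1=-384; stall // r0:Add3,r1:Add2,r2:Add1,r3:-384
cycle 14: CDB Mul2=18; stall // r0:Add3,r1:Add2,r2:Add1,r3:-384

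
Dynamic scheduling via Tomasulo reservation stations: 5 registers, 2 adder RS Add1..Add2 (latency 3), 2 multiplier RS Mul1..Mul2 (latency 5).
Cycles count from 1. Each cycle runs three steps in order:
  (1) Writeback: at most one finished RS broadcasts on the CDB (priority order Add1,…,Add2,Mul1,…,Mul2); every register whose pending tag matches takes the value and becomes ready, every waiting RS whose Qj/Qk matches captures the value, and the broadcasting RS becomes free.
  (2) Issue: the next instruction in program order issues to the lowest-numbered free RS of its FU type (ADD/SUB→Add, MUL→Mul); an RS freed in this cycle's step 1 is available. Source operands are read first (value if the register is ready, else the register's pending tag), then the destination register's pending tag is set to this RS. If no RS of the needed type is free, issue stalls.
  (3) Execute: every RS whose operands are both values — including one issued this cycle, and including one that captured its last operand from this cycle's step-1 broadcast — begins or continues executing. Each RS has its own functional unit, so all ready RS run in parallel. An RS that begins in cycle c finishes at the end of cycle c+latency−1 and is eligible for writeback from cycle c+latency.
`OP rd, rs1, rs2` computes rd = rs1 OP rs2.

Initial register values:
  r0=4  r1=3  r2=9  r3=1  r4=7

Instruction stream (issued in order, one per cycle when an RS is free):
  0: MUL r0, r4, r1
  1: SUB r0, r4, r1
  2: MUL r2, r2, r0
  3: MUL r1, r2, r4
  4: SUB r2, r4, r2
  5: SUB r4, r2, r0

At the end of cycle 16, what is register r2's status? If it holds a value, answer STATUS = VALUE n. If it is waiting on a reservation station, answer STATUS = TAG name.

cycle 1: issue MUL r0<-Mul1 // r0:Mul1,r1:3,r2:9,r3:1,r4:7
cycle 2: issue SUB r0<-Add1 // r0:Add1,r1:3,r2:9,r3:1,r4:7
cycle 3: issue MUL r2<-Mul2 // r0:Add1,r1:3,r2:Mul2,r3:1,r4:7
cycle 4: stall // r0:Add1,r1:3,r2:Mul2,r3:1,r4:7
cycle 5: CDB Add1=4; stall // r0:4,r1:3,r2:Mul2,r3:1,r4:7
cycle 6: CDB Mul1=21; issue MUL r1<-Mul1 // r0:4,r1:Mul1,r2:Mul2,r3:1,r4:7
cycle 7: issue SUB r2<-Add1 // r0:4,r1:Mul1,r2:Add1,r3:1,r4:7
cycle 8: issue SUB r4<-Add2 // r0:4,r1:Mul1,r2:Add1,r3:1,r4:Add2
cycle 9: - // r0:4,r1:Mul1,r2:Add1,r3:1,r4:Add2
cycle 10: CDB Mul2=36 // r0:4,r1:Mul1,r2:Add1,r3:1,r4:Add2
cycle 11: - // r0:4,r1:Mul1,r2:Add1,r3:1,r4:Add2
cycle 12: - // r0:4,r1:Mul1,r2:Add1,r3:1,r4:Add2
cycle 13: CDB Add1=-29 // r0:4,r1:Mul1,r2:-29,r3:1,r4:Add2
cycle 14: - // r0:4,r1:Mul1,r2:-29,r3:1,r4:Add2
cycle 15: CDB Mul1=252 // r0:4,r1:252,r2:-29,r3:1,r4:Add2
cycle 16: CDB Add2=-33 // r0:4,r1:252,r2:-29,r3:1,r4:-33

STATUS = VALUE -29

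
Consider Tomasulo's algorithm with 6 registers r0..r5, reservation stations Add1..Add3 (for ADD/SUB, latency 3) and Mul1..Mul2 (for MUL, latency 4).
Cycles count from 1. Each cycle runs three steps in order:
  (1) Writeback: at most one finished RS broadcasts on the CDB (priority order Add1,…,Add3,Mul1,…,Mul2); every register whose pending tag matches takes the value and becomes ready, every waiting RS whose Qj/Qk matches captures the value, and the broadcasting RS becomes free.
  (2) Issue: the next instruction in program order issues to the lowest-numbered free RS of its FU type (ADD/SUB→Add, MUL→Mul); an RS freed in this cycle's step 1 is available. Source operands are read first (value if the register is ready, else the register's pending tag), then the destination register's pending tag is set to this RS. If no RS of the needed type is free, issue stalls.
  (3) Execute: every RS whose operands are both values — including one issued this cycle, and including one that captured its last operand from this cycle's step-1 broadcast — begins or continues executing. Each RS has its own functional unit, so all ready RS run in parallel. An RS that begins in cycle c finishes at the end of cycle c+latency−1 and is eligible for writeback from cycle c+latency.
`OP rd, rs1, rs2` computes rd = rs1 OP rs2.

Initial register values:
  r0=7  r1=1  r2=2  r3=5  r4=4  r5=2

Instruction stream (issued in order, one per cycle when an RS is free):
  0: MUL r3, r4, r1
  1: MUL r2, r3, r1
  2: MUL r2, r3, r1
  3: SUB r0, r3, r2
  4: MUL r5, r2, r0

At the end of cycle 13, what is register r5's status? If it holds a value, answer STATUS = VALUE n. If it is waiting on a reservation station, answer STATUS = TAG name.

STATUS = TAG Mul1

c1: issue MUL r3<-Mul1 | r0:7,r1:1,r2:2,r3:Mul1,r4:4,r5:2
c2: issue MUL r2<-Mul2 | r0:7,r1:1,r2:Mul2,r3:Mul1,r4:4,r5:2
c3: stall | r0:7,r1:1,r2:Mul2,r3:Mul1,r4:4,r5:2
c4: stall | r0:7,r1:1,r2:Mul2,r3:Mul1,r4:4,r5:2
c5: CDB Mul1=4; issue MUL r2<-Mul1 | r0:7,r1:1,r2:Mul1,r3:4,r4:4,r5:2
c6: issue SUB r0<-Add1 | r0:Add1,r1:1,r2:Mul1,r3:4,r4:4,r5:2
c7: stall | r0:Add1,r1:1,r2:Mul1,r3:4,r4:4,r5:2
c8: stall | r0:Add1,r1:1,r2:Mul1,r3:4,r4:4,r5:2
c9: CDB Mul1=4; issue MUL r5<-Mul1 | r0:Add1,r1:1,r2:4,r3:4,r4:4,r5:Mul1
c10: CDB Mul2=4 | r0:Add1,r1:1,r2:4,r3:4,r4:4,r5:Mul1
c11: - | r0:Add1,r1:1,r2:4,r3:4,r4:4,r5:Mul1
c12: CDB Add1=0 | r0:0,r1:1,r2:4,r3:4,r4:4,r5:Mul1
c13: - | r0:0,r1:1,r2:4,r3:4,r4:4,r5:Mul1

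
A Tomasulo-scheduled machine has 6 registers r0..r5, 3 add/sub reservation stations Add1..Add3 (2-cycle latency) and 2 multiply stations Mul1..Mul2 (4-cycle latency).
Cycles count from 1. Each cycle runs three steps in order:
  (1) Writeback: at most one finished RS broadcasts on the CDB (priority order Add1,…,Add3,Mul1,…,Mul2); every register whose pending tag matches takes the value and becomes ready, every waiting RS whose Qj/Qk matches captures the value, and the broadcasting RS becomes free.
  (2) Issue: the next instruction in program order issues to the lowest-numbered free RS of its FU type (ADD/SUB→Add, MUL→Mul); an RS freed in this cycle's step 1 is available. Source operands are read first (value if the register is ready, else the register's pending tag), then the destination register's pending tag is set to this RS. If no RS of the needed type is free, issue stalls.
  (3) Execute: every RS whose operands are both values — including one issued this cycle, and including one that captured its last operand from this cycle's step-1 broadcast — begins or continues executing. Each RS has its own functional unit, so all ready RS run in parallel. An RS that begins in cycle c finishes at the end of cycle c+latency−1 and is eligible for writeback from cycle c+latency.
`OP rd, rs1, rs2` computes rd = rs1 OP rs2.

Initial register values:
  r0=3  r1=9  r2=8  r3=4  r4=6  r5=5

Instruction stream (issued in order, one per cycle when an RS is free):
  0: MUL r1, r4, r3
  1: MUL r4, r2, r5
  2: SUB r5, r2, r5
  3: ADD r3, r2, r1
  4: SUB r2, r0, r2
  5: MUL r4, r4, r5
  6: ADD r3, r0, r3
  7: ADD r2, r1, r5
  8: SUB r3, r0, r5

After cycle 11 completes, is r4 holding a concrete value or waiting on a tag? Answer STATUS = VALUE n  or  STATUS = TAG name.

STATUS = TAG Mul1

c1: issue MUL r1<-Mul1 | r0:3,r1:Mul1,r2:8,r3:4,r4:6,r5:5
c2: issue MUL r4<-Mul2 | r0:3,r1:Mul1,r2:8,r3:4,r4:Mul2,r5:5
c3: issue SUB r5<-Add1 | r0:3,r1:Mul1,r2:8,r3:4,r4:Mul2,r5:Add1
c4: issue ADD r3<-Add2 | r0:3,r1:Mul1,r2:8,r3:Add2,r4:Mul2,r5:Add1
c5: CDB Add1=3; issue SUB r2<-Add1 | r0:3,r1:Mul1,r2:Add1,r3:Add2,r4:Mul2,r5:3
c6: CDB Mul1=24; issue MUL r4<-Mul1 | r0:3,r1:24,r2:Add1,r3:Add2,r4:Mul1,r5:3
c7: CDB Add1=-5; issue ADD r3<-Add1 | r0:3,r1:24,r2:-5,r3:Add1,r4:Mul1,r5:3
c8: CDB Add2=32; issue ADD r2<-Add2 | r0:3,r1:24,r2:Add2,r3:Add1,r4:Mul1,r5:3
c9: CDB Mul2=40; issue SUB r3<-Add3 | r0:3,r1:24,r2:Add2,r3:Add3,r4:Mul1,r5:3
c10: CDB Add1=35 | r0:3,r1:24,r2:Add2,r3:Add3,r4:Mul1,r5:3
c11: CDB Add2=27 | r0:3,r1:24,r2:27,r3:Add3,r4:Mul1,r5:3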